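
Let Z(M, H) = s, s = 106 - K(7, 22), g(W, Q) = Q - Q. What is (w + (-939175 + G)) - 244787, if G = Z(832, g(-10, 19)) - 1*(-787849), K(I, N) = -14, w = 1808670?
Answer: 1412677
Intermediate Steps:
g(W, Q) = 0
s = 120 (s = 106 - 1*(-14) = 106 + 14 = 120)
Z(M, H) = 120
G = 787969 (G = 120 - 1*(-787849) = 120 + 787849 = 787969)
(w + (-939175 + G)) - 244787 = (1808670 + (-939175 + 787969)) - 244787 = (1808670 - 151206) - 244787 = 1657464 - 244787 = 1412677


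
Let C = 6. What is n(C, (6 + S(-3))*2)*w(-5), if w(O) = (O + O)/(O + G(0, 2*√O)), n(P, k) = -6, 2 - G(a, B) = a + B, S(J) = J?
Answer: -180/29 + 120*I*√5/29 ≈ -6.2069 + 9.2527*I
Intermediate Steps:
G(a, B) = 2 - B - a (G(a, B) = 2 - (a + B) = 2 - (B + a) = 2 + (-B - a) = 2 - B - a)
w(O) = 2*O/(2 + O - 2*√O) (w(O) = (O + O)/(O + (2 - 2*√O - 1*0)) = (2*O)/(O + (2 - 2*√O + 0)) = (2*O)/(O + (2 - 2*√O)) = (2*O)/(2 + O - 2*√O) = 2*O/(2 + O - 2*√O))
n(C, (6 + S(-3))*2)*w(-5) = -12*(-5)/(2 - 5 - 2*I*√5) = -12*(-5)/(-3 - 2*I*√5) = -(-60)/(-3 - 2*I*√5) = 60/(-3 - 2*I*√5)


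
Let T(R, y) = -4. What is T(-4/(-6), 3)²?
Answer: 16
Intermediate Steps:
T(-4/(-6), 3)² = (-4)² = 16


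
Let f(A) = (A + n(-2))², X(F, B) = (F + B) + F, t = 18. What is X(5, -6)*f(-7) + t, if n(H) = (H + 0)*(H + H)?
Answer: 22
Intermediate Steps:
n(H) = 2*H² (n(H) = H*(2*H) = 2*H²)
X(F, B) = B + 2*F (X(F, B) = (B + F) + F = B + 2*F)
f(A) = (8 + A)² (f(A) = (A + 2*(-2)²)² = (A + 2*4)² = (A + 8)² = (8 + A)²)
X(5, -6)*f(-7) + t = (-6 + 2*5)*(8 - 7)² + 18 = (-6 + 10)*1² + 18 = 4*1 + 18 = 4 + 18 = 22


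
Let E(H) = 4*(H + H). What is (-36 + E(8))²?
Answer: 784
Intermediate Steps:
E(H) = 8*H (E(H) = 4*(2*H) = 8*H)
(-36 + E(8))² = (-36 + 8*8)² = (-36 + 64)² = 28² = 784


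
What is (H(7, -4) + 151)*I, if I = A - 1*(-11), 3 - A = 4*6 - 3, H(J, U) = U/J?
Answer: -1053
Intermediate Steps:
A = -18 (A = 3 - (4*6 - 3) = 3 - (24 - 3) = 3 - 1*21 = 3 - 21 = -18)
I = -7 (I = -18 - 1*(-11) = -18 + 11 = -7)
(H(7, -4) + 151)*I = (-4/7 + 151)*(-7) = (1053/7)*(-7) = -1053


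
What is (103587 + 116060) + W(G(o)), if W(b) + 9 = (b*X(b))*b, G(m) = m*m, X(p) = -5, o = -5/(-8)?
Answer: 899634123/4096 ≈ 2.1964e+5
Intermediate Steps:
o = 5/8 (o = -5*(-1/8) = 5/8 ≈ 0.62500)
G(m) = m**2
W(b) = -9 - 5*b**2 (W(b) = -9 + (b*(-5))*b = -9 + (-5*b)*b = -9 - 5*b**2)
(103587 + 116060) + W(G(o)) = (103587 + 116060) + (-9 - 5*((5/8)**2)**2) = 219647 + (-9 - 5*(25/64)**2) = 219647 + (-9 - 5*625/4096) = 219647 + (-9 - 3125/4096) = 219647 - 39989/4096 = 899634123/4096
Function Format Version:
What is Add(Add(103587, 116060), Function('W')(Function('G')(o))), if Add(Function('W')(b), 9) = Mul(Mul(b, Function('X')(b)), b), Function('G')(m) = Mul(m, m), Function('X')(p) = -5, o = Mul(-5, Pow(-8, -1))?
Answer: Rational(899634123, 4096) ≈ 2.1964e+5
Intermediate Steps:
o = Rational(5, 8) (o = Mul(-5, Rational(-1, 8)) = Rational(5, 8) ≈ 0.62500)
Function('G')(m) = Pow(m, 2)
Function('W')(b) = Add(-9, Mul(-5, Pow(b, 2))) (Function('W')(b) = Add(-9, Mul(Mul(b, -5), b)) = Add(-9, Mul(Mul(-5, b), b)) = Add(-9, Mul(-5, Pow(b, 2))))
Add(Add(103587, 116060), Function('W')(Function('G')(o))) = Add(Add(103587, 116060), Add(-9, Mul(-5, Pow(Pow(Rational(5, 8), 2), 2)))) = Add(219647, Add(-9, Mul(-5, Pow(Rational(25, 64), 2)))) = Add(219647, Add(-9, Mul(-5, Rational(625, 4096)))) = Add(219647, Add(-9, Rational(-3125, 4096))) = Add(219647, Rational(-39989, 4096)) = Rational(899634123, 4096)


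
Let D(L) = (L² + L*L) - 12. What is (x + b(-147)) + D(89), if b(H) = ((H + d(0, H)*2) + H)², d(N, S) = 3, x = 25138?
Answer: 123912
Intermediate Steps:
b(H) = (6 + 2*H)² (b(H) = ((H + 3*2) + H)² = ((H + 6) + H)² = ((6 + H) + H)² = (6 + 2*H)²)
D(L) = -12 + 2*L² (D(L) = (L² + L²) - 12 = 2*L² - 12 = -12 + 2*L²)
(x + b(-147)) + D(89) = (25138 + 4*(3 - 147)²) + (-12 + 2*89²) = (25138 + 4*(-144)²) + (-12 + 2*7921) = (25138 + 4*20736) + (-12 + 15842) = (25138 + 82944) + 15830 = 108082 + 15830 = 123912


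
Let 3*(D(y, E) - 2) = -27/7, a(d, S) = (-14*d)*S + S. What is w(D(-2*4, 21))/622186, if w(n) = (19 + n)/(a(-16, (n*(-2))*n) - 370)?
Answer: -483/9139912340 ≈ -5.2845e-8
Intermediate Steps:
a(d, S) = S - 14*S*d (a(d, S) = -14*S*d + S = S - 14*S*d)
D(y, E) = 5/7 (D(y, E) = 2 + (-27/7)/3 = 2 + (-27*⅐)/3 = 2 + (⅓)*(-27/7) = 2 - 9/7 = 5/7)
w(n) = (19 + n)/(-370 - 450*n²) (w(n) = (19 + n)/(((n*(-2))*n)*(1 - 14*(-16)) - 370) = (19 + n)/(((-2*n)*n)*(1 + 224) - 370) = (19 + n)/(-2*n²*225 - 370) = (19 + n)/(-450*n² - 370) = (19 + n)/(-370 - 450*n²))
w(D(-2*4, 21))/622186 = ((-19 - 1*5/7)/(10*(37 + 45*(5/7)²)))/622186 = ((-19 - 5/7)/(10*(37 + 45*(25/49))))*(1/622186) = ((⅒)*(-138/7)/(37 + 1125/49))*(1/622186) = ((⅒)*(-138/7)/(2938/49))*(1/622186) = ((⅒)*(49/2938)*(-138/7))*(1/622186) = -483/14690*1/622186 = -483/9139912340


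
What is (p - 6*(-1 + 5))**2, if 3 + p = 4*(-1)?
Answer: 961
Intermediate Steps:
p = -7 (p = -3 + 4*(-1) = -3 - 4 = -7)
(p - 6*(-1 + 5))**2 = (-7 - 6*(-1 + 5))**2 = (-7 - 6*4)**2 = (-7 - 24)**2 = (-31)**2 = 961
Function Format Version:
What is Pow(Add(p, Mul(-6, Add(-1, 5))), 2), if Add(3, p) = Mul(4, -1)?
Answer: 961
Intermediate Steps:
p = -7 (p = Add(-3, Mul(4, -1)) = Add(-3, -4) = -7)
Pow(Add(p, Mul(-6, Add(-1, 5))), 2) = Pow(Add(-7, Mul(-6, Add(-1, 5))), 2) = Pow(Add(-7, Mul(-6, 4)), 2) = Pow(Add(-7, -24), 2) = Pow(-31, 2) = 961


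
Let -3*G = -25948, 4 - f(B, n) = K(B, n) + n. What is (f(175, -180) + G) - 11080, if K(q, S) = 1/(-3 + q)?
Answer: -1159283/516 ≈ -2246.7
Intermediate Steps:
f(B, n) = 4 - n - 1/(-3 + B) (f(B, n) = 4 - (1/(-3 + B) + n) = 4 - (n + 1/(-3 + B)) = 4 + (-n - 1/(-3 + B)) = 4 - n - 1/(-3 + B))
G = 25948/3 (G = -⅓*(-25948) = 25948/3 ≈ 8649.3)
(f(175, -180) + G) - 11080 = ((-1 + (-3 + 175)*(4 - 1*(-180)))/(-3 + 175) + 25948/3) - 11080 = ((-1 + 172*(4 + 180))/172 + 25948/3) - 11080 = ((-1 + 172*184)/172 + 25948/3) - 11080 = ((-1 + 31648)/172 + 25948/3) - 11080 = ((1/172)*31647 + 25948/3) - 11080 = (31647/172 + 25948/3) - 11080 = 4557997/516 - 11080 = -1159283/516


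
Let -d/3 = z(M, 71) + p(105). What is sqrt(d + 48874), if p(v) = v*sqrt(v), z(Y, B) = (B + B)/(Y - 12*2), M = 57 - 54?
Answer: sqrt(2395820 - 15435*sqrt(105))/7 ≈ 213.70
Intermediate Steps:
M = 3
z(Y, B) = 2*B/(-24 + Y) (z(Y, B) = (2*B)/(Y - 24) = (2*B)/(-24 + Y) = 2*B/(-24 + Y))
p(v) = v**(3/2)
d = 142/7 - 315*sqrt(105) (d = -3*(2*71/(-24 + 3) + 105**(3/2)) = -3*(2*71/(-21) + 105*sqrt(105)) = -3*(2*71*(-1/21) + 105*sqrt(105)) = -3*(-142/21 + 105*sqrt(105)) = 142/7 - 315*sqrt(105) ≈ -3207.5)
sqrt(d + 48874) = sqrt((142/7 - 315*sqrt(105)) + 48874) = sqrt(342260/7 - 315*sqrt(105))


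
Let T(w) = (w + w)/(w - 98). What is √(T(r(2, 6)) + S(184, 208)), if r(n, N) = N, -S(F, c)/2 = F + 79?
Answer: I*√278323/23 ≈ 22.938*I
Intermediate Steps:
S(F, c) = -158 - 2*F (S(F, c) = -2*(F + 79) = -2*(79 + F) = -158 - 2*F)
T(w) = 2*w/(-98 + w) (T(w) = (2*w)/(-98 + w) = 2*w/(-98 + w))
√(T(r(2, 6)) + S(184, 208)) = √(2*6/(-98 + 6) + (-158 - 2*184)) = √(2*6/(-92) + (-158 - 368)) = √(2*6*(-1/92) - 526) = √(-3/23 - 526) = √(-12101/23) = I*√278323/23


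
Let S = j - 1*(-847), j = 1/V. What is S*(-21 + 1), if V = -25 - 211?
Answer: -999455/59 ≈ -16940.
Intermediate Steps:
V = -236
j = -1/236 (j = 1/(-236) = -1/236 ≈ -0.0042373)
S = 199891/236 (S = -1/236 - 1*(-847) = -1/236 + 847 = 199891/236 ≈ 847.00)
S*(-21 + 1) = 199891*(-21 + 1)/236 = (199891/236)*(-20) = -999455/59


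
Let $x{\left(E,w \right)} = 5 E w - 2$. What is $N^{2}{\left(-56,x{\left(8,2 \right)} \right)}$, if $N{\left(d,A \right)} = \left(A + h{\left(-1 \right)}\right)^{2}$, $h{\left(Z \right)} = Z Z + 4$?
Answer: $47458321$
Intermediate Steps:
$x{\left(E,w \right)} = -2 + 5 E w$ ($x{\left(E,w \right)} = 5 E w - 2 = -2 + 5 E w$)
$h{\left(Z \right)} = 4 + Z^{2}$ ($h{\left(Z \right)} = Z^{2} + 4 = 4 + Z^{2}$)
$N{\left(d,A \right)} = \left(5 + A\right)^{2}$ ($N{\left(d,A \right)} = \left(A + \left(4 + \left(-1\right)^{2}\right)\right)^{2} = \left(A + \left(4 + 1\right)\right)^{2} = \left(A + 5\right)^{2} = \left(5 + A\right)^{2}$)
$N^{2}{\left(-56,x{\left(8,2 \right)} \right)} = \left(\left(5 - \left(2 - 80\right)\right)^{2}\right)^{2} = \left(\left(5 + \left(-2 + 80\right)\right)^{2}\right)^{2} = \left(\left(5 + 78\right)^{2}\right)^{2} = \left(83^{2}\right)^{2} = 6889^{2} = 47458321$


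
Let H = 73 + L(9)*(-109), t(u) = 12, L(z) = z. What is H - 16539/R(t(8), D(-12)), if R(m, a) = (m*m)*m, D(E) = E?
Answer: -528521/576 ≈ -917.57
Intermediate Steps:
R(m, a) = m³ (R(m, a) = m²*m = m³)
H = -908 (H = 73 + 9*(-109) = 73 - 981 = -908)
H - 16539/R(t(8), D(-12)) = -908 - 16539/(12³) = -908 - 16539/1728 = -908 - 1*5513/576 = -908 - 5513/576 = -528521/576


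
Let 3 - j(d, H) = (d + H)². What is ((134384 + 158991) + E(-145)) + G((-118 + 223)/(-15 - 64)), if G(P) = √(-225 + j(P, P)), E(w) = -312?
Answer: 293063 + I*√1429602/79 ≈ 2.9306e+5 + 15.135*I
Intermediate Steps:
j(d, H) = 3 - (H + d)² (j(d, H) = 3 - (d + H)² = 3 - (H + d)²)
G(P) = √(-222 - 4*P²) (G(P) = √(-225 + (3 - (P + P)²)) = √(-225 + (3 - (2*P)²)) = √(-225 + (3 - 4*P²)) = √(-222 - 4*P²))
((134384 + 158991) + E(-145)) + G((-118 + 223)/(-15 - 64)) = ((134384 + 158991) - 312) + √(-222 - 4*(-118 + 223)²/(-15 - 64)²) = (293375 - 312) + √(-222 - 4*(105/(-79))²) = 293063 + √(-222 - 4*(105*(-1/79))²) = 293063 + √(-222 - 4*(-105/79)²) = 293063 + √(-222 - 4*11025/6241) = 293063 + √(-222 - 44100/6241) = 293063 + √(-1429602/6241) = 293063 + I*√1429602/79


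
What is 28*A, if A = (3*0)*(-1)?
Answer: 0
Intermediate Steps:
A = 0 (A = 0*(-1) = 0)
28*A = 28*0 = 0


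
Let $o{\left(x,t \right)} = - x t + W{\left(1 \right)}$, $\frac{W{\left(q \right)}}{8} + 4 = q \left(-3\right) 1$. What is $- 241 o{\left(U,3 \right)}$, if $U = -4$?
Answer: $10604$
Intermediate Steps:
$W{\left(q \right)} = -32 - 24 q$ ($W{\left(q \right)} = -32 + 8 q \left(-3\right) 1 = -32 + 8 - 3 q 1 = -32 + 8 \left(- 3 q\right) = -32 - 24 q$)
$o{\left(x,t \right)} = -56 - t x$ ($o{\left(x,t \right)} = - x t - 56 = - t x - 56 = -56 - t x$)
$- 241 o{\left(U,3 \right)} = - 241 \left(-56 - 3 \left(-4\right)\right) = - 241 \left(-56 + 12\right) = \left(-241\right) \left(-44\right) = 10604$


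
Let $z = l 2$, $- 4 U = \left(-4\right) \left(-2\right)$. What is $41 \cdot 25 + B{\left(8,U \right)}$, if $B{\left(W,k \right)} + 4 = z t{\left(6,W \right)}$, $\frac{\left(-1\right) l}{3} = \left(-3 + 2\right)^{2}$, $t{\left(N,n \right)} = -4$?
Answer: $1045$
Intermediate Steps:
$l = -3$ ($l = - 3 \left(-3 + 2\right)^{2} = - 3 \left(-1\right)^{2} = \left(-3\right) 1 = -3$)
$U = -2$ ($U = - \frac{\left(-4\right) \left(-2\right)}{4} = \left(- \frac{1}{4}\right) 8 = -2$)
$z = -6$ ($z = \left(-3\right) 2 = -6$)
$B{\left(W,k \right)} = 20$ ($B{\left(W,k \right)} = -4 - -24 = -4 + 24 = 20$)
$41 \cdot 25 + B{\left(8,U \right)} = 41 \cdot 25 + 20 = 1025 + 20 = 1045$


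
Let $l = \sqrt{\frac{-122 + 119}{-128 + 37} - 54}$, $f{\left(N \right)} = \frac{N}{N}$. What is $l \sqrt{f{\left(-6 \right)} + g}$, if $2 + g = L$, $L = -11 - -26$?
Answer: $\frac{i \sqrt{127686}}{13} \approx 27.487 i$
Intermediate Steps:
$f{\left(N \right)} = 1$
$L = 15$ ($L = -11 + 26 = 15$)
$l = \frac{i \sqrt{446901}}{91}$ ($l = \sqrt{- \frac{3}{-91} - 54} = \sqrt{\left(-3\right) \left(- \frac{1}{91}\right) - 54} = \sqrt{\frac{3}{91} - 54} = \sqrt{- \frac{4911}{91}} = \frac{i \sqrt{446901}}{91} \approx 7.3462 i$)
$g = 13$ ($g = -2 + 15 = 13$)
$l \sqrt{f{\left(-6 \right)} + g} = \frac{i \sqrt{446901}}{91} \sqrt{1 + 13} = \frac{i \sqrt{446901}}{91} \sqrt{14} = \frac{i \sqrt{127686}}{13}$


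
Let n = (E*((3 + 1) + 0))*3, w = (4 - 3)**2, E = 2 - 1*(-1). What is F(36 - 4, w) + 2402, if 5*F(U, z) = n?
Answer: 12046/5 ≈ 2409.2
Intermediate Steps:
E = 3 (E = 2 + 1 = 3)
w = 1 (w = 1**2 = 1)
n = 36 (n = (3*((3 + 1) + 0))*3 = (3*(4 + 0))*3 = (3*4)*3 = 12*3 = 36)
F(U, z) = 36/5 (F(U, z) = (1/5)*36 = 36/5)
F(36 - 4, w) + 2402 = 36/5 + 2402 = 12046/5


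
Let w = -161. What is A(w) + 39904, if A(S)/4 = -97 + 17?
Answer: 39584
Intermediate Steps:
A(S) = -320 (A(S) = 4*(-97 + 17) = 4*(-80) = -320)
A(w) + 39904 = -320 + 39904 = 39584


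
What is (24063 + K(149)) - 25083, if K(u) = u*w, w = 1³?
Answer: -871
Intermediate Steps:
w = 1
K(u) = u (K(u) = u*1 = u)
(24063 + K(149)) - 25083 = (24063 + 149) - 25083 = 24212 - 25083 = -871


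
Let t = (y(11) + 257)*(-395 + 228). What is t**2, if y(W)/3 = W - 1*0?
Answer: 2345464900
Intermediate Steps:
y(W) = 3*W (y(W) = 3*(W - 1*0) = 3*(W + 0) = 3*W)
t = -48430 (t = (3*11 + 257)*(-395 + 228) = (33 + 257)*(-167) = 290*(-167) = -48430)
t**2 = (-48430)**2 = 2345464900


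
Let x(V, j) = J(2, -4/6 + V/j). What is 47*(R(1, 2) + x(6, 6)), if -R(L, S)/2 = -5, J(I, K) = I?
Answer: 564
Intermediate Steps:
x(V, j) = 2
R(L, S) = 10 (R(L, S) = -2*(-5) = 10)
47*(R(1, 2) + x(6, 6)) = 47*(10 + 2) = 47*12 = 564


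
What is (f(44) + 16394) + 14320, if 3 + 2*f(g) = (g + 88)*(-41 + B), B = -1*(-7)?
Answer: 56937/2 ≈ 28469.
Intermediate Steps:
B = 7
f(g) = -2995/2 - 17*g (f(g) = -3/2 + ((g + 88)*(-41 + 7))/2 = -3/2 + ((88 + g)*(-34))/2 = -3/2 + (-2992 - 34*g)/2 = -3/2 + (-1496 - 17*g) = -2995/2 - 17*g)
(f(44) + 16394) + 14320 = ((-2995/2 - 17*44) + 16394) + 14320 = ((-2995/2 - 748) + 16394) + 14320 = (-4491/2 + 16394) + 14320 = 28297/2 + 14320 = 56937/2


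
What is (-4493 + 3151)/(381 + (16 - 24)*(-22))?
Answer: -1342/557 ≈ -2.4093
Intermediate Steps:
(-4493 + 3151)/(381 + (16 - 24)*(-22)) = -1342/(381 - 8*(-22)) = -1342/(381 + 176) = -1342/557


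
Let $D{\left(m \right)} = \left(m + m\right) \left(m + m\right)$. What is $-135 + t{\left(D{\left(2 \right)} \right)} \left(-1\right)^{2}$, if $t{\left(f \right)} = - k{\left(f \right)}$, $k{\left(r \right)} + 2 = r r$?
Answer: $-389$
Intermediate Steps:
$D{\left(m \right)} = 4 m^{2}$ ($D{\left(m \right)} = 2 m 2 m = 4 m^{2}$)
$k{\left(r \right)} = -2 + r^{2}$ ($k{\left(r \right)} = -2 + r r = -2 + r^{2}$)
$t{\left(f \right)} = 2 - f^{2}$ ($t{\left(f \right)} = - (-2 + f^{2}) = 2 - f^{2}$)
$-135 + t{\left(D{\left(2 \right)} \right)} \left(-1\right)^{2} = -135 + \left(2 - \left(4 \cdot 2^{2}\right)^{2}\right) \left(-1\right)^{2} = -135 + \left(2 - \left(4 \cdot 4\right)^{2}\right) 1 = -135 + \left(2 - 16^{2}\right) 1 = -135 + \left(2 - 256\right) 1 = -135 - 254 = -389$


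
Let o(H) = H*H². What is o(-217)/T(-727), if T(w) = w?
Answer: 10218313/727 ≈ 14055.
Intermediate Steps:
o(H) = H³
o(-217)/T(-727) = (-217)³/(-727) = -10218313*(-1/727) = 10218313/727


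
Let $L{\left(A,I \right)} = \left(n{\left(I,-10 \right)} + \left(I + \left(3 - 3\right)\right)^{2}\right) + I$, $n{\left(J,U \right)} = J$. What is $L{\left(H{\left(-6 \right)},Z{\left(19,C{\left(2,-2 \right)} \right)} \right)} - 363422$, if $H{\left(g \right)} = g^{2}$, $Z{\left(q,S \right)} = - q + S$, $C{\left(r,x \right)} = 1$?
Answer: $-363134$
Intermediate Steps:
$Z{\left(q,S \right)} = S - q$
$L{\left(A,I \right)} = I^{2} + 2 I$ ($L{\left(A,I \right)} = \left(I + \left(I + \left(3 - 3\right)\right)^{2}\right) + I = \left(I + \left(I + 0\right)^{2}\right) + I = \left(I + I^{2}\right) + I = I^{2} + 2 I$)
$L{\left(H{\left(-6 \right)},Z{\left(19,C{\left(2,-2 \right)} \right)} \right)} - 363422 = \left(1 - 19\right) \left(2 + \left(1 - 19\right)\right) - 363422 = - 18 \left(2 - 18\right) - 363422 = \left(-18\right) \left(-16\right) - 363422 = 288 - 363422 = -363134$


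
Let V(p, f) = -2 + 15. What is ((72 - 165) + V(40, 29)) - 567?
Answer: -647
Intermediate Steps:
V(p, f) = 13
((72 - 165) + V(40, 29)) - 567 = ((72 - 165) + 13) - 567 = (-93 + 13) - 567 = -80 - 567 = -647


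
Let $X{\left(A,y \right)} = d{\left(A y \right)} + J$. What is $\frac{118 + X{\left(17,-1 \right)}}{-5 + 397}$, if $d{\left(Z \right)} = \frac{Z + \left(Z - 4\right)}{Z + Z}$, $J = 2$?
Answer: $\frac{2059}{6664} \approx 0.30897$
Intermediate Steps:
$d{\left(Z \right)} = \frac{-4 + 2 Z}{2 Z}$ ($d{\left(Z \right)} = \frac{Z + \left(-4 + Z\right)}{2 Z} = \left(-4 + 2 Z\right) \frac{1}{2 Z} = \frac{-4 + 2 Z}{2 Z}$)
$X{\left(A,y \right)} = 2 + \frac{-2 + A y}{A y}$ ($X{\left(A,y \right)} = \frac{-2 + A y}{A y} + 2 = 2 + \frac{-2 + A y}{A y}$)
$\frac{118 + X{\left(17,-1 \right)}}{-5 + 397} = \frac{118 + \left(3 - \frac{2}{17 \left(-1\right)}\right)}{-5 + 397} = \frac{118 + \left(3 - \frac{2}{17} \left(-1\right)\right)}{392} = \left(118 + \left(3 + \frac{2}{17}\right)\right) \frac{1}{392} = \left(118 + \frac{53}{17}\right) \frac{1}{392} = \frac{2059}{17} \cdot \frac{1}{392} = \frac{2059}{6664}$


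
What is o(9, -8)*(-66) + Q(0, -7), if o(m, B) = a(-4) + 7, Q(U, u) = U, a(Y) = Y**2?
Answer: -1518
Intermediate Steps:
o(m, B) = 23 (o(m, B) = (-4)**2 + 7 = 16 + 7 = 23)
o(9, -8)*(-66) + Q(0, -7) = 23*(-66) + 0 = -1518 + 0 = -1518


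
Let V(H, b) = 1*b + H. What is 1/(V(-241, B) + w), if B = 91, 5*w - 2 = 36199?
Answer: 5/35451 ≈ 0.00014104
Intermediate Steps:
w = 36201/5 (w = ⅖ + (⅕)*36199 = ⅖ + 36199/5 = 36201/5 ≈ 7240.2)
V(H, b) = H + b (V(H, b) = b + H = H + b)
1/(V(-241, B) + w) = 1/((-241 + 91) + 36201/5) = 1/(-150 + 36201/5) = 1/(35451/5) = 5/35451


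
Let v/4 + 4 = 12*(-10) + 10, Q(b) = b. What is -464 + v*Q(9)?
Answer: -4568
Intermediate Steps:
v = -456 (v = -16 + 4*(12*(-10) + 10) = -16 + 4*(-120 + 10) = -16 + 4*(-110) = -16 - 440 = -456)
-464 + v*Q(9) = -464 - 456*9 = -464 - 4104 = -4568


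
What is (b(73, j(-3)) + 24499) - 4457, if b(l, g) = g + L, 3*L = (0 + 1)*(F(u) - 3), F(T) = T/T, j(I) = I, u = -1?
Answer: 60115/3 ≈ 20038.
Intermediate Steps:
F(T) = 1
L = -2/3 (L = ((0 + 1)*(1 - 3))/3 = (1*(-2))/3 = (1/3)*(-2) = -2/3 ≈ -0.66667)
b(l, g) = -2/3 + g (b(l, g) = g - 2/3 = -2/3 + g)
(b(73, j(-3)) + 24499) - 4457 = ((-2/3 - 3) + 24499) - 4457 = (-11/3 + 24499) - 4457 = 73486/3 - 4457 = 60115/3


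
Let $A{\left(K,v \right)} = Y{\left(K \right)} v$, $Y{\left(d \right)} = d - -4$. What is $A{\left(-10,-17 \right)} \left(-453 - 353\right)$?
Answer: $-82212$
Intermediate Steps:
$Y{\left(d \right)} = 4 + d$ ($Y{\left(d \right)} = d + 4 = 4 + d$)
$A{\left(K,v \right)} = v \left(4 + K\right)$ ($A{\left(K,v \right)} = \left(4 + K\right) v = v \left(4 + K\right)$)
$A{\left(-10,-17 \right)} \left(-453 - 353\right) = - 17 \left(4 - 10\right) \left(-453 - 353\right) = \left(-17\right) \left(-6\right) \left(-806\right) = 102 \left(-806\right) = -82212$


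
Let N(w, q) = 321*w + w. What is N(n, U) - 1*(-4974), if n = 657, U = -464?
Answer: 216528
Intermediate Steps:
N(w, q) = 322*w
N(n, U) - 1*(-4974) = 322*657 - 1*(-4974) = 211554 + 4974 = 216528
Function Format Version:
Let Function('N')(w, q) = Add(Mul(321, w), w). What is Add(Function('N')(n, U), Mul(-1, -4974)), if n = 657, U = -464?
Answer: 216528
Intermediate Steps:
Function('N')(w, q) = Mul(322, w)
Add(Function('N')(n, U), Mul(-1, -4974)) = Add(Mul(322, 657), Mul(-1, -4974)) = Add(211554, 4974) = 216528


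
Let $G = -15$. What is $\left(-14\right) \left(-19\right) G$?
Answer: $-3990$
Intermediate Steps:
$\left(-14\right) \left(-19\right) G = \left(-14\right) \left(-19\right) \left(-15\right) = 266 \left(-15\right) = -3990$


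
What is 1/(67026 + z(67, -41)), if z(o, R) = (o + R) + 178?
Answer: 1/67230 ≈ 1.4874e-5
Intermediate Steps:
z(o, R) = 178 + R + o (z(o, R) = (R + o) + 178 = 178 + R + o)
1/(67026 + z(67, -41)) = 1/(67026 + (178 - 41 + 67)) = 1/(67026 + 204) = 1/67230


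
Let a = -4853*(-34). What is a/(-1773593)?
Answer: -9706/104329 ≈ -0.093033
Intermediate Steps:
a = 165002
a/(-1773593) = 165002/(-1773593) = 165002*(-1/1773593) = -9706/104329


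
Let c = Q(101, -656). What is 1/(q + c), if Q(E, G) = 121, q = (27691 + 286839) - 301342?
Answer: 1/13309 ≈ 7.5137e-5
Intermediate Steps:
q = 13188 (q = 314530 - 301342 = 13188)
c = 121
1/(q + c) = 1/(13188 + 121) = 1/13309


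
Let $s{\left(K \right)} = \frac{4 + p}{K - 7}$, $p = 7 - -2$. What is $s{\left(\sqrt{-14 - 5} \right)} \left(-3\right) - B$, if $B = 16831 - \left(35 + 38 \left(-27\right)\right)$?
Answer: $- \frac{1211623}{68} + \frac{39 i \sqrt{19}}{68} \approx -17818.0 + 2.5 i$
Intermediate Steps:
$p = 9$ ($p = 7 + 2 = 9$)
$s{\left(K \right)} = \frac{13}{-7 + K}$ ($s{\left(K \right)} = \frac{4 + 9}{K - 7} = \frac{13}{-7 + K}$)
$B = 17822$ ($B = 16831 - \left(35 - 1026\right) = 16831 - -991 = 16831 + 991 = 17822$)
$s{\left(\sqrt{-14 - 5} \right)} \left(-3\right) - B = \frac{13}{-7 + \sqrt{-14 - 5}} \left(-3\right) - 17822 = \frac{13}{-7 + \sqrt{-19}} \left(-3\right) - 17822 = \frac{13}{-7 + i \sqrt{19}} \left(-3\right) - 17822 = - \frac{39}{-7 + i \sqrt{19}} - 17822 = -17822 - \frac{39}{-7 + i \sqrt{19}}$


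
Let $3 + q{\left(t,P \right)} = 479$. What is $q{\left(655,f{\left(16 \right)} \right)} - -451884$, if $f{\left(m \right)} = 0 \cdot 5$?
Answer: $452360$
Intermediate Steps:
$f{\left(m \right)} = 0$
$q{\left(t,P \right)} = 476$ ($q{\left(t,P \right)} = -3 + 479 = 476$)
$q{\left(655,f{\left(16 \right)} \right)} - -451884 = 476 - -451884 = 476 + 451884 = 452360$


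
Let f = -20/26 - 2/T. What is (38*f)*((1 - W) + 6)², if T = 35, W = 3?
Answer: -228608/455 ≈ -502.44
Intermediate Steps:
f = -376/455 (f = -20/26 - 2/35 = -20*1/26 - 2*1/35 = -10/13 - 2/35 = -376/455 ≈ -0.82637)
(38*f)*((1 - W) + 6)² = (38*(-376/455))*((1 - 1*3) + 6)² = -14288*((1 - 3) + 6)²/455 = -14288*(-2 + 6)²/455 = -14288/455*4² = -14288/455*16 = -228608/455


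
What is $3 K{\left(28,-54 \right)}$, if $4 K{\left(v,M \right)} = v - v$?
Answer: $0$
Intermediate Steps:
$K{\left(v,M \right)} = 0$ ($K{\left(v,M \right)} = \frac{v - v}{4} = \frac{1}{4} \cdot 0 = 0$)
$3 K{\left(28,-54 \right)} = 3 \cdot 0 = 0$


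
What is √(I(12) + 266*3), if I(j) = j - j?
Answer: √798 ≈ 28.249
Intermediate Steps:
I(j) = 0
√(I(12) + 266*3) = √(0 + 266*3) = √(0 + 798) = √798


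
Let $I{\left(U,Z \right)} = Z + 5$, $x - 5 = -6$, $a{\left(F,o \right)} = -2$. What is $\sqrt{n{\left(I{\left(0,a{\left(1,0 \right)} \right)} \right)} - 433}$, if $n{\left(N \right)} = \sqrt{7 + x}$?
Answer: $\sqrt{-433 + \sqrt{6}} \approx 20.75 i$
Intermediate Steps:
$x = -1$ ($x = 5 - 6 = -1$)
$I{\left(U,Z \right)} = 5 + Z$
$n{\left(N \right)} = \sqrt{6}$ ($n{\left(N \right)} = \sqrt{7 - 1} = \sqrt{6}$)
$\sqrt{n{\left(I{\left(0,a{\left(1,0 \right)} \right)} \right)} - 433} = \sqrt{\sqrt{6} - 433} = \sqrt{-433 + \sqrt{6}}$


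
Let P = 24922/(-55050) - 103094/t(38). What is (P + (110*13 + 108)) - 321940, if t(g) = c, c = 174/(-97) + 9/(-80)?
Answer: -12048928198247/45241925 ≈ -2.6632e+5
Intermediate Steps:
c = -14793/7760 (c = 174*(-1/97) + 9*(-1/80) = -174/97 - 9/80 = -14793/7760 ≈ -1.9063)
t(g) = -14793/7760
P = 2446675055603/45241925 (P = 24922/(-55050) - 103094/(-14793/7760) = 24922*(-1/55050) - 103094*(-7760/14793) = -12461/27525 + 800009440/14793 = 2446675055603/45241925 ≈ 54080.)
(P + (110*13 + 108)) - 321940 = (2446675055603/45241925 + (110*13 + 108)) - 321940 = (2446675055603/45241925 + (1430 + 108)) - 321940 = (2446675055603/45241925 + 1538) - 321940 = 2516257136253/45241925 - 321940 = -12048928198247/45241925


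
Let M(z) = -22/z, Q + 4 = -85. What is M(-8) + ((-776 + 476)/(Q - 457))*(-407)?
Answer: -80399/364 ≈ -220.88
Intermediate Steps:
Q = -89 (Q = -4 - 85 = -89)
M(-8) + ((-776 + 476)/(Q - 457))*(-407) = -22/(-8) + ((-776 + 476)/(-89 - 457))*(-407) = -22*(-⅛) - 300/(-546)*(-407) = 11/4 - 300*(-1/546)*(-407) = 11/4 + (50/91)*(-407) = 11/4 - 20350/91 = -80399/364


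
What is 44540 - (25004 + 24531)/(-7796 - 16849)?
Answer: 219547567/4929 ≈ 44542.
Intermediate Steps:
44540 - (25004 + 24531)/(-7796 - 16849) = 44540 - 49535/(-24645) = 44540 - 49535*(-1)/24645 = 44540 - 1*(-9907/4929) = 44540 + 9907/4929 = 219547567/4929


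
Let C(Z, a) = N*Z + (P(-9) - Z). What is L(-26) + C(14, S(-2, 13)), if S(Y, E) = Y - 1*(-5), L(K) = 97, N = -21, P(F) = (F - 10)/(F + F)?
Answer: -3779/18 ≈ -209.94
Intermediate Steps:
P(F) = (-10 + F)/(2*F) (P(F) = (-10 + F)/((2*F)) = (-10 + F)*(1/(2*F)) = (-10 + F)/(2*F))
S(Y, E) = 5 + Y (S(Y, E) = Y + 5 = 5 + Y)
C(Z, a) = 19/18 - 22*Z (C(Z, a) = -21*Z + ((1/2)*(-10 - 9)/(-9) - Z) = -21*Z + ((1/2)*(-1/9)*(-19) - Z) = -21*Z + (19/18 - Z) = 19/18 - 22*Z)
L(-26) + C(14, S(-2, 13)) = 97 + (19/18 - 22*14) = 97 + (19/18 - 308) = 97 - 5525/18 = -3779/18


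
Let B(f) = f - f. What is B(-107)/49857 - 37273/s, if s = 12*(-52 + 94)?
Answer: -37273/504 ≈ -73.954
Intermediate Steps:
s = 504 (s = 12*42 = 504)
B(f) = 0
B(-107)/49857 - 37273/s = 0/49857 - 37273/504 = 0*(1/49857) - 37273*1/504 = 0 - 37273/504 = -37273/504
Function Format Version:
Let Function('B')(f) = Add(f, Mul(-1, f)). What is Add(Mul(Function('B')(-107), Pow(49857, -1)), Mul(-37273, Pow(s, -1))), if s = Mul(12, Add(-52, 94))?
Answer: Rational(-37273, 504) ≈ -73.954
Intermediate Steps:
s = 504 (s = Mul(12, 42) = 504)
Function('B')(f) = 0
Add(Mul(Function('B')(-107), Pow(49857, -1)), Mul(-37273, Pow(s, -1))) = Add(Mul(0, Pow(49857, -1)), Mul(-37273, Pow(504, -1))) = Add(Mul(0, Rational(1, 49857)), Mul(-37273, Rational(1, 504))) = Add(0, Rational(-37273, 504)) = Rational(-37273, 504)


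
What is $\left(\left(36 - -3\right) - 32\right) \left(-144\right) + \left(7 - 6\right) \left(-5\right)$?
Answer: $-1013$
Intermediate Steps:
$\left(\left(36 - -3\right) - 32\right) \left(-144\right) + \left(7 - 6\right) \left(-5\right) = \left(\left(36 + 3\right) - 32\right) \left(-144\right) + 1 \left(-5\right) = \left(39 - 32\right) \left(-144\right) - 5 = 7 \left(-144\right) - 5 = -1008 - 5 = -1013$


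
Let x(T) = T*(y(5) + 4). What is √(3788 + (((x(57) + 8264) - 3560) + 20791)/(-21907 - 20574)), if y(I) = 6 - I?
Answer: 22*√14121618982/42481 ≈ 61.542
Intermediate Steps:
x(T) = 5*T (x(T) = T*((6 - 1*5) + 4) = T*((6 - 5) + 4) = T*(1 + 4) = T*5 = 5*T)
√(3788 + (((x(57) + 8264) - 3560) + 20791)/(-21907 - 20574)) = √(3788 + (((5*57 + 8264) - 3560) + 20791)/(-21907 - 20574)) = √(3788 + (((285 + 8264) - 3560) + 20791)/(-42481)) = √(3788 + ((8549 - 3560) + 20791)*(-1/42481)) = √(3788 + (4989 + 20791)*(-1/42481)) = √(3788 + 25780*(-1/42481)) = √(3788 - 25780/42481) = √(160892248/42481) = 22*√14121618982/42481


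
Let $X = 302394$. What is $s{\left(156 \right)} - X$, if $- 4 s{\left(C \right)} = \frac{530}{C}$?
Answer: $- \frac{94347193}{312} \approx -3.024 \cdot 10^{5}$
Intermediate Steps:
$s{\left(C \right)} = - \frac{265}{2 C}$ ($s{\left(C \right)} = - \frac{530 \frac{1}{C}}{4} = - \frac{265}{2 C}$)
$s{\left(156 \right)} - X = - \frac{265}{2 \cdot 156} - 302394 = \left(- \frac{265}{2}\right) \frac{1}{156} - 302394 = - \frac{265}{312} - 302394 = - \frac{94347193}{312}$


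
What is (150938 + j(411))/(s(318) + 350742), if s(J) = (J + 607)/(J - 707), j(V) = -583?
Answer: 58488095/136437713 ≈ 0.42868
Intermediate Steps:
s(J) = (607 + J)/(-707 + J)
(150938 + j(411))/(s(318) + 350742) = (150938 - 583)/((607 + 318)/(-707 + 318) + 350742) = 150355/(925/(-389) + 350742) = 150355/(-1/389*925 + 350742) = 150355/(-925/389 + 350742) = 150355/(136437713/389) = 150355*(389/136437713) = 58488095/136437713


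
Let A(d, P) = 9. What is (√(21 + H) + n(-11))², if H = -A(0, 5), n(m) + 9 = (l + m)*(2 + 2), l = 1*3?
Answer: 1693 - 164*√3 ≈ 1408.9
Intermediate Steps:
l = 3
n(m) = 3 + 4*m (n(m) = -9 + (3 + m)*(2 + 2) = -9 + (3 + m)*4 = -9 + (12 + 4*m) = 3 + 4*m)
H = -9 (H = -1*9 = -9)
(√(21 + H) + n(-11))² = (√(21 - 9) + (3 + 4*(-11)))² = (√12 + (3 - 44))² = (2*√3 - 41)² = (-41 + 2*√3)²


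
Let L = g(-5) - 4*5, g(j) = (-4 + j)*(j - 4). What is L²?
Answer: 3721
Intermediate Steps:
g(j) = (-4 + j)² (g(j) = (-4 + j)*(-4 + j) = (-4 + j)²)
L = 61 (L = (-4 - 5)² - 4*5 = (-9)² - 20 = 81 - 20 = 61)
L² = 61² = 3721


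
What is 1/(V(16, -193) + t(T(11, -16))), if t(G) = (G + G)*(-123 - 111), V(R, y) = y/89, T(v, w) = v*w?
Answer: 89/7330559 ≈ 1.2141e-5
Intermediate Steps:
V(R, y) = y/89 (V(R, y) = y*(1/89) = y/89)
t(G) = -468*G (t(G) = (2*G)*(-234) = -468*G)
1/(V(16, -193) + t(T(11, -16))) = 1/((1/89)*(-193) - 5148*(-16)) = 1/(-193/89 - 468*(-176)) = 1/(-193/89 + 82368) = 1/(7330559/89) = 89/7330559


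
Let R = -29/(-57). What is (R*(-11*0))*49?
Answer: 0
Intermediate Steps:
R = 29/57 (R = -29*(-1/57) = 29/57 ≈ 0.50877)
(R*(-11*0))*49 = (29*(-11*0)/57)*49 = ((29/57)*0)*49 = 0*49 = 0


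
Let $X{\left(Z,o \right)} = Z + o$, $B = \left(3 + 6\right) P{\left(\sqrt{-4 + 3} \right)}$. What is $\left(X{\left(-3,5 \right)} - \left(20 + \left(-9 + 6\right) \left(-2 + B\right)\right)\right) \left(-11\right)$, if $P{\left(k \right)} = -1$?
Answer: $561$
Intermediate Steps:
$B = -9$ ($B = \left(3 + 6\right) \left(-1\right) = 9 \left(-1\right) = -9$)
$\left(X{\left(-3,5 \right)} - \left(20 + \left(-9 + 6\right) \left(-2 + B\right)\right)\right) \left(-11\right) = \left(\left(-3 + 5\right) - \left(20 + \left(-9 + 6\right) \left(-2 - 9\right)\right)\right) \left(-11\right) = \left(2 - \left(20 - -33\right)\right) \left(-11\right) = \left(2 - 53\right) \left(-11\right) = \left(-51\right) \left(-11\right) = 561$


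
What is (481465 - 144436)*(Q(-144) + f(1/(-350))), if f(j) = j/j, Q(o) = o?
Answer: -48195147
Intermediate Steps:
f(j) = 1
(481465 - 144436)*(Q(-144) + f(1/(-350))) = (481465 - 144436)*(-144 + 1) = 337029*(-143) = -48195147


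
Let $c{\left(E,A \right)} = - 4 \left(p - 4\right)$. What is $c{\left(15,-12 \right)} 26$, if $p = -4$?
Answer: $832$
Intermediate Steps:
$c{\left(E,A \right)} = 32$ ($c{\left(E,A \right)} = - 4 \left(-4 - 4\right) = \left(-4\right) \left(-8\right) = 32$)
$c{\left(15,-12 \right)} 26 = 32 \cdot 26 = 832$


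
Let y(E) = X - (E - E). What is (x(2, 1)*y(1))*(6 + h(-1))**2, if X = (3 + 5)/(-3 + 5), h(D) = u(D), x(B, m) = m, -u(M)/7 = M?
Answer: 676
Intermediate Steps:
u(M) = -7*M
h(D) = -7*D
X = 4 (X = 8/2 = 8*(1/2) = 4)
y(E) = 4 (y(E) = 4 - (E - E) = 4 - 1*0 = 4 + 0 = 4)
(x(2, 1)*y(1))*(6 + h(-1))**2 = (1*4)*(6 - 7*(-1))**2 = 4*(6 + 7)**2 = 4*13**2 = 4*169 = 676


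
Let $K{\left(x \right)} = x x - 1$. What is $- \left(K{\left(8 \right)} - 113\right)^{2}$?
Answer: $-2500$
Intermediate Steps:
$K{\left(x \right)} = -1 + x^{2}$ ($K{\left(x \right)} = x^{2} - 1 = -1 + x^{2}$)
$- \left(K{\left(8 \right)} - 113\right)^{2} = - \left(\left(-1 + 8^{2}\right) - 113\right)^{2} = - \left(\left(-1 + 64\right) - 113\right)^{2} = - \left(63 - 113\right)^{2} = - \left(-50\right)^{2} = \left(-1\right) 2500 = -2500$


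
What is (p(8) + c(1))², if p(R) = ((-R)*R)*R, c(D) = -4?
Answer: 266256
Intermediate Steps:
p(R) = -R³ (p(R) = (-R²)*R = -R³)
(p(8) + c(1))² = (-1*8³ - 4)² = (-1*512 - 4)² = (-512 - 4)² = (-516)² = 266256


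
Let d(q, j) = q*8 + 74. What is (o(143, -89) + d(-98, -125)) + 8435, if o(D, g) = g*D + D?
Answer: -4859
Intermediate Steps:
o(D, g) = D + D*g (o(D, g) = D*g + D = D + D*g)
d(q, j) = 74 + 8*q (d(q, j) = 8*q + 74 = 74 + 8*q)
(o(143, -89) + d(-98, -125)) + 8435 = (143*(1 - 89) + (74 + 8*(-98))) + 8435 = (143*(-88) + (74 - 784)) + 8435 = (-12584 - 710) + 8435 = -13294 + 8435 = -4859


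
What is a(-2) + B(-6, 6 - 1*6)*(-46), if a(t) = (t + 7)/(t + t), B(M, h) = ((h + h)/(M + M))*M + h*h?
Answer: -5/4 ≈ -1.2500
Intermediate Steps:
B(M, h) = h + h**2 (B(M, h) = ((2*h)/((2*M)))*M + h**2 = ((2*h)*(1/(2*M)))*M + h**2 = (h/M)*M + h**2 = h + h**2)
a(t) = (7 + t)/(2*t) (a(t) = (7 + t)/((2*t)) = (7 + t)*(1/(2*t)) = (7 + t)/(2*t))
a(-2) + B(-6, 6 - 1*6)*(-46) = (1/2)*(7 - 2)/(-2) + ((6 - 1*6)*(1 + (6 - 1*6)))*(-46) = (1/2)*(-1/2)*5 + ((6 - 6)*(1 + (6 - 6)))*(-46) = -5/4 + (0*(1 + 0))*(-46) = -5/4 + (0*1)*(-46) = -5/4 + 0*(-46) = -5/4 + 0 = -5/4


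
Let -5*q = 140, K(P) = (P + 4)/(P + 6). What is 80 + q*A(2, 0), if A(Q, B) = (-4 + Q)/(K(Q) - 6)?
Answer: 208/3 ≈ 69.333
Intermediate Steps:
K(P) = (4 + P)/(6 + P)
q = -28 (q = -⅕*140 = -28)
A(Q, B) = (-4 + Q)/(-6 + (4 + Q)/(6 + Q)) (A(Q, B) = (-4 + Q)/((4 + Q)/(6 + Q) - 6) = (-4 + Q)/(-6 + (4 + Q)/(6 + Q)))
80 + q*A(2, 0) = 80 - 28*(-4 + 2)*(6 + 2)/(-32 - 5*2) = 80 - 28*(-2)*8/(-32 - 10) = 80 - 28*(-2)*8/(-42) = 80 - (-2)*(-2)*8/3 = 80 - 28*8/21 = 80 - 32/3 = 208/3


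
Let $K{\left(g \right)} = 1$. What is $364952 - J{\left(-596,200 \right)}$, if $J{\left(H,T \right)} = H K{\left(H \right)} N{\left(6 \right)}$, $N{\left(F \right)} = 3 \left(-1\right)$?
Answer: $363164$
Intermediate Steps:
$N{\left(F \right)} = -3$
$J{\left(H,T \right)} = - 3 H$ ($J{\left(H,T \right)} = H 1 \left(-3\right) = H \left(-3\right) = - 3 H$)
$364952 - J{\left(-596,200 \right)} = 364952 - \left(-3\right) \left(-596\right) = 364952 - 1788 = 363164$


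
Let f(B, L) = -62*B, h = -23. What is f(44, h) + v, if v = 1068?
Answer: -1660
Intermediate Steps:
f(44, h) + v = -62*44 + 1068 = -2728 + 1068 = -1660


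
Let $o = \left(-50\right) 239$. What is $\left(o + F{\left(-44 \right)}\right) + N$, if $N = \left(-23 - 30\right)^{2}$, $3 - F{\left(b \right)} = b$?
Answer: $-9094$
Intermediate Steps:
$o = -11950$
$F{\left(b \right)} = 3 - b$
$N = 2809$ ($N = \left(-53\right)^{2} = 2809$)
$\left(o + F{\left(-44 \right)}\right) + N = \left(-11950 + \left(3 - -44\right)\right) + 2809 = \left(-11950 + \left(3 + 44\right)\right) + 2809 = \left(-11950 + 47\right) + 2809 = -11903 + 2809 = -9094$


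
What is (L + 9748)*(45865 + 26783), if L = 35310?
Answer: 3273373584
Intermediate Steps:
(L + 9748)*(45865 + 26783) = (35310 + 9748)*(45865 + 26783) = 45058*72648 = 3273373584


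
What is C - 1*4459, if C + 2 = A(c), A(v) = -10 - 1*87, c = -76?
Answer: -4558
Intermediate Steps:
A(v) = -97 (A(v) = -10 - 87 = -97)
C = -99 (C = -2 - 97 = -99)
C - 1*4459 = -99 - 1*4459 = -99 - 4459 = -4558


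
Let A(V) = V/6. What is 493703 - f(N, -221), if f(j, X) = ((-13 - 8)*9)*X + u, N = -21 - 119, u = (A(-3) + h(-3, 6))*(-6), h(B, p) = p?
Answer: 451967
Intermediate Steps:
A(V) = V/6 (A(V) = V*(⅙) = V/6)
u = -33 (u = ((⅙)*(-3) + 6)*(-6) = (-½ + 6)*(-6) = (11/2)*(-6) = -33)
N = -140
f(j, X) = -33 - 189*X (f(j, X) = ((-13 - 8)*9)*X - 33 = (-21*9)*X - 33 = -189*X - 33 = -33 - 189*X)
493703 - f(N, -221) = 493703 - (-33 - 189*(-221)) = 493703 - (-33 + 41769) = 493703 - 1*41736 = 493703 - 41736 = 451967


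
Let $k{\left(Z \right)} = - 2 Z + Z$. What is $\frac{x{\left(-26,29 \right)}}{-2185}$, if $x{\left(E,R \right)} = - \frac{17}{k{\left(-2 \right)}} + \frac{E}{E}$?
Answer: $\frac{3}{874} \approx 0.0034325$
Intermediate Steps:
$k{\left(Z \right)} = - Z$
$x{\left(E,R \right)} = - \frac{15}{2}$ ($x{\left(E,R \right)} = - \frac{17}{\left(-1\right) \left(-2\right)} + \frac{E}{E} = - \frac{17}{2} + 1 = - \frac{15}{2}$)
$\frac{x{\left(-26,29 \right)}}{-2185} = - \frac{15}{2 \left(-2185\right)} = \left(- \frac{15}{2}\right) \left(- \frac{1}{2185}\right) = \frac{3}{874}$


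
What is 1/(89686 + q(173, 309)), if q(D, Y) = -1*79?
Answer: 1/89607 ≈ 1.1160e-5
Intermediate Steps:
q(D, Y) = -79
1/(89686 + q(173, 309)) = 1/(89686 - 79) = 1/89607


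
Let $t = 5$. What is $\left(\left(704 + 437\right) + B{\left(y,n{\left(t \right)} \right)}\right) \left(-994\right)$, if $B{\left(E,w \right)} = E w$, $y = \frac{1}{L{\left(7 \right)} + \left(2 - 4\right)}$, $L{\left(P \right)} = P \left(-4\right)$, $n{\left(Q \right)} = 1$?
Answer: $- \frac{17011813}{15} \approx -1.1341 \cdot 10^{6}$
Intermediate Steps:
$L{\left(P \right)} = - 4 P$
$y = - \frac{1}{30}$ ($y = \frac{1}{\left(-4\right) 7 + \left(2 - 4\right)} = \frac{1}{-28 - 2} = \frac{1}{-30} = - \frac{1}{30} \approx -0.033333$)
$\left(\left(704 + 437\right) + B{\left(y,n{\left(t \right)} \right)}\right) \left(-994\right) = \left(\left(704 + 437\right) - \frac{1}{30}\right) \left(-994\right) = \left(1141 - \frac{1}{30}\right) \left(-994\right) = \frac{34229}{30} \left(-994\right) = - \frac{17011813}{15}$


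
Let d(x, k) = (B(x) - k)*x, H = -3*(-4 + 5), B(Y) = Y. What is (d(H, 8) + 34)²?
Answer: 4489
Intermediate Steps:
H = -3 (H = -3*1 = -3)
d(x, k) = x*(x - k) (d(x, k) = (x - k)*x = x*(x - k))
(d(H, 8) + 34)² = (-3*(-3 - 1*8) + 34)² = (-3*(-3 - 8) + 34)² = (-3*(-11) + 34)² = (33 + 34)² = 67² = 4489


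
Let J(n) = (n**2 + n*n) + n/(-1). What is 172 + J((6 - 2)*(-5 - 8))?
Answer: 5632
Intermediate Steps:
J(n) = -n + 2*n**2 (J(n) = (n**2 + n**2) + n*(-1) = 2*n**2 - n = -n + 2*n**2)
172 + J((6 - 2)*(-5 - 8)) = 172 + ((6 - 2)*(-5 - 8))*(-1 + 2*((6 - 2)*(-5 - 8))) = 172 + (4*(-13))*(-1 + 2*(4*(-13))) = 172 - 52*(-1 + 2*(-52)) = 172 - 52*(-1 - 104) = 172 - 52*(-105) = 172 + 5460 = 5632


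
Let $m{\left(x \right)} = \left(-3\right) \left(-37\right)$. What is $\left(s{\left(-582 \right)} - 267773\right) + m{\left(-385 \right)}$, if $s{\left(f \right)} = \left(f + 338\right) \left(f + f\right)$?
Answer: $16354$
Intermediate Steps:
$m{\left(x \right)} = 111$
$s{\left(f \right)} = 2 f \left(338 + f\right)$ ($s{\left(f \right)} = \left(338 + f\right) 2 f = 2 f \left(338 + f\right)$)
$\left(s{\left(-582 \right)} - 267773\right) + m{\left(-385 \right)} = \left(2 \left(-582\right) \left(338 - 582\right) - 267773\right) + 111 = \left(2 \left(-582\right) \left(-244\right) - 267773\right) + 111 = \left(284016 - 267773\right) + 111 = 16243 + 111 = 16354$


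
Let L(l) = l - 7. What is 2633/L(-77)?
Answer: -2633/84 ≈ -31.345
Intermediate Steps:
L(l) = -7 + l
2633/L(-77) = 2633/(-7 - 77) = 2633/(-84) = 2633*(-1/84) = -2633/84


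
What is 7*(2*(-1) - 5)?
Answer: -49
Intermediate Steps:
7*(2*(-1) - 5) = 7*(-2 - 5) = 7*(-7) = -49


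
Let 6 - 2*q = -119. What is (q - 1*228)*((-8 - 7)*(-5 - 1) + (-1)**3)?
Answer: -29459/2 ≈ -14730.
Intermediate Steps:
q = 125/2 (q = 3 - 1/2*(-119) = 3 + 119/2 = 125/2 ≈ 62.500)
(q - 1*228)*((-8 - 7)*(-5 - 1) + (-1)**3) = (125/2 - 1*228)*((-8 - 7)*(-5 - 1) + (-1)**3) = (125/2 - 228)*(-15*(-6) - 1) = -331*(90 - 1)/2 = -331/2*89 = -29459/2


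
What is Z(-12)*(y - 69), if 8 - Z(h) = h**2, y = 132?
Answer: -8568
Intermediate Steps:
Z(h) = 8 - h**2
Z(-12)*(y - 69) = (8 - 1*(-12)**2)*(132 - 69) = (8 - 1*144)*63 = (8 - 144)*63 = -136*63 = -8568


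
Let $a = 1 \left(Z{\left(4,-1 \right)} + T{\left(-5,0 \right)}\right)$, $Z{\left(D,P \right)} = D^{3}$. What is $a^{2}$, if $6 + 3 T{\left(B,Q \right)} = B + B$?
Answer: $\frac{30976}{9} \approx 3441.8$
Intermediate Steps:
$T{\left(B,Q \right)} = -2 + \frac{2 B}{3}$ ($T{\left(B,Q \right)} = -2 + \frac{B + B}{3} = -2 + \frac{2 B}{3}$)
$a = \frac{176}{3}$ ($a = 1 \left(4^{3} + \left(-2 + \frac{2}{3} \left(-5\right)\right)\right) = 1 \left(64 - \frac{16}{3}\right) = 1 \cdot \frac{176}{3} = \frac{176}{3} \approx 58.667$)
$a^{2} = \left(\frac{176}{3}\right)^{2} = \frac{30976}{9}$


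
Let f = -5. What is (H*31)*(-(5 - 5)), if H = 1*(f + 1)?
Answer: 0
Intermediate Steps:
H = -4 (H = 1*(-5 + 1) = 1*(-4) = -4)
(H*31)*(-(5 - 5)) = (-4*31)*(-(5 - 5)) = -(-124)*0 = -124*0 = 0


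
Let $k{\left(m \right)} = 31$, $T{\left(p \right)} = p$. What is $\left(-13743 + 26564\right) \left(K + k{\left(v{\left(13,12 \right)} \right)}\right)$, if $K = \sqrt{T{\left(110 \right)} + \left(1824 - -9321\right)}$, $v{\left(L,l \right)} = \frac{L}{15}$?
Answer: $397451 + 12821 \sqrt{11255} \approx 1.7576 \cdot 10^{6}$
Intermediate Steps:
$v{\left(L,l \right)} = \frac{L}{15}$ ($v{\left(L,l \right)} = L \frac{1}{15} = \frac{L}{15}$)
$K = \sqrt{11255}$ ($K = \sqrt{110 + \left(1824 - -9321\right)} = \sqrt{110 + \left(1824 + 9321\right)} = \sqrt{110 + 11145} = \sqrt{11255} \approx 106.09$)
$\left(-13743 + 26564\right) \left(K + k{\left(v{\left(13,12 \right)} \right)}\right) = \left(-13743 + 26564\right) \left(\sqrt{11255} + 31\right) = 12821 \left(31 + \sqrt{11255}\right) = 397451 + 12821 \sqrt{11255}$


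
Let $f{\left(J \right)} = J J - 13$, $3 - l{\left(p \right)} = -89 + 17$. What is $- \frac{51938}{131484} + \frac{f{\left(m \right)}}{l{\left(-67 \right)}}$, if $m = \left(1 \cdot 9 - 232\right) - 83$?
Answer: $\frac{683668399}{547850} \approx 1247.9$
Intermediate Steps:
$l{\left(p \right)} = 75$ ($l{\left(p \right)} = 3 - \left(-89 + 17\right) = 3 - -72 = 3 + 72 = 75$)
$m = -306$ ($m = \left(9 - 232\right) - 83 = -223 - 83 = -306$)
$f{\left(J \right)} = -13 + J^{2}$ ($f{\left(J \right)} = J^{2} - 13 = -13 + J^{2}$)
$- \frac{51938}{131484} + \frac{f{\left(m \right)}}{l{\left(-67 \right)}} = - \frac{51938}{131484} + \frac{-13 + \left(-306\right)^{2}}{75} = \left(-51938\right) \frac{1}{131484} + \left(-13 + 93636\right) \frac{1}{75} = - \frac{25969}{65742} + 93623 \cdot \frac{1}{75} = - \frac{25969}{65742} + \frac{93623}{75} = \frac{683668399}{547850}$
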